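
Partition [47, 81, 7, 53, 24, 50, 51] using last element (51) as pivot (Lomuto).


Pivot: 51
  47 <= 51: advance i (no swap)
  7 <= 51: swap -> [47, 7, 81, 53, 24, 50, 51]
  24 <= 51: swap -> [47, 7, 24, 53, 81, 50, 51]
  50 <= 51: swap -> [47, 7, 24, 50, 81, 53, 51]
Place pivot at 4: [47, 7, 24, 50, 51, 53, 81]

Partitioned: [47, 7, 24, 50, 51, 53, 81]


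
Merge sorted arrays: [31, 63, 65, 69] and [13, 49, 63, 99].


Take 13 from B
Take 31 from A
Take 49 from B
Take 63 from A
Take 63 from B
Take 65 from A
Take 69 from A

Merged: [13, 31, 49, 63, 63, 65, 69, 99]


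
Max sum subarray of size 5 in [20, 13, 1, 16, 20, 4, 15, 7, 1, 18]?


[0:5]: 70
[1:6]: 54
[2:7]: 56
[3:8]: 62
[4:9]: 47
[5:10]: 45

Max: 70 at [0:5]


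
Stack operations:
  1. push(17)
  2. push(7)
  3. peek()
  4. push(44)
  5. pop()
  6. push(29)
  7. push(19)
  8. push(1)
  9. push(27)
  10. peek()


push(17) -> [17]
push(7) -> [17, 7]
peek()->7
push(44) -> [17, 7, 44]
pop()->44, [17, 7]
push(29) -> [17, 7, 29]
push(19) -> [17, 7, 29, 19]
push(1) -> [17, 7, 29, 19, 1]
push(27) -> [17, 7, 29, 19, 1, 27]
peek()->27

Final stack: [17, 7, 29, 19, 1, 27]


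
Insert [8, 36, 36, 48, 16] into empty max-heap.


Insert 8: [8]
Insert 36: [36, 8]
Insert 36: [36, 8, 36]
Insert 48: [48, 36, 36, 8]
Insert 16: [48, 36, 36, 8, 16]

Final heap: [48, 36, 36, 8, 16]


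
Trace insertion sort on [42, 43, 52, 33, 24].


Initial: [42, 43, 52, 33, 24]
Insert 43: [42, 43, 52, 33, 24]
Insert 52: [42, 43, 52, 33, 24]
Insert 33: [33, 42, 43, 52, 24]
Insert 24: [24, 33, 42, 43, 52]

Sorted: [24, 33, 42, 43, 52]


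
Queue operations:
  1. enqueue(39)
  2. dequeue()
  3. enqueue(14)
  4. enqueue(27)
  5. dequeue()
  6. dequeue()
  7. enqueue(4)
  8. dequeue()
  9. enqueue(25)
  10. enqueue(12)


enqueue(39) -> [39]
dequeue()->39, []
enqueue(14) -> [14]
enqueue(27) -> [14, 27]
dequeue()->14, [27]
dequeue()->27, []
enqueue(4) -> [4]
dequeue()->4, []
enqueue(25) -> [25]
enqueue(12) -> [25, 12]

Final queue: [25, 12]


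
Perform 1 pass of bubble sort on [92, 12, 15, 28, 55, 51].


Initial: [92, 12, 15, 28, 55, 51]
Pass 1: [12, 15, 28, 55, 51, 92] (5 swaps)

After 1 pass: [12, 15, 28, 55, 51, 92]


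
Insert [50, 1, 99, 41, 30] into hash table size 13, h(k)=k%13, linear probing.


Insert 50: h=11 -> slot 11
Insert 1: h=1 -> slot 1
Insert 99: h=8 -> slot 8
Insert 41: h=2 -> slot 2
Insert 30: h=4 -> slot 4

Table: [None, 1, 41, None, 30, None, None, None, 99, None, None, 50, None]


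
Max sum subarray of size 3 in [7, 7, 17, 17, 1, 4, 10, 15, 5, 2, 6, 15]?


[0:3]: 31
[1:4]: 41
[2:5]: 35
[3:6]: 22
[4:7]: 15
[5:8]: 29
[6:9]: 30
[7:10]: 22
[8:11]: 13
[9:12]: 23

Max: 41 at [1:4]


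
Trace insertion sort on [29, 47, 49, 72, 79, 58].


Initial: [29, 47, 49, 72, 79, 58]
Insert 47: [29, 47, 49, 72, 79, 58]
Insert 49: [29, 47, 49, 72, 79, 58]
Insert 72: [29, 47, 49, 72, 79, 58]
Insert 79: [29, 47, 49, 72, 79, 58]
Insert 58: [29, 47, 49, 58, 72, 79]

Sorted: [29, 47, 49, 58, 72, 79]


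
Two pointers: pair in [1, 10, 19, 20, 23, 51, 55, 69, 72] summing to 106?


lo=0(1)+hi=8(72)=73
lo=1(10)+hi=8(72)=82
lo=2(19)+hi=8(72)=91
lo=3(20)+hi=8(72)=92
lo=4(23)+hi=8(72)=95
lo=5(51)+hi=8(72)=123
lo=5(51)+hi=7(69)=120
lo=5(51)+hi=6(55)=106

Yes: 51+55=106


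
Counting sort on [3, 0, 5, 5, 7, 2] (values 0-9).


Input: [3, 0, 5, 5, 7, 2]
Counts: [1, 0, 1, 1, 0, 2, 0, 1, 0, 0]

Sorted: [0, 2, 3, 5, 5, 7]


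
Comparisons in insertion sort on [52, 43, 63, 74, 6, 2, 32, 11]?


Algorithm: insertion sort
Input: [52, 43, 63, 74, 6, 2, 32, 11]
Sorted: [2, 6, 11, 32, 43, 52, 63, 74]

23


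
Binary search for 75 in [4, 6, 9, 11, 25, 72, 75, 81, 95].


Step 1: lo=0, hi=8, mid=4, val=25
Step 2: lo=5, hi=8, mid=6, val=75

Found at index 6


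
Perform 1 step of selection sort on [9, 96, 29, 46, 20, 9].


Initial: [9, 96, 29, 46, 20, 9]
Step 1: min=9 at 0
  Swap: [9, 96, 29, 46, 20, 9]

After 1 step: [9, 96, 29, 46, 20, 9]


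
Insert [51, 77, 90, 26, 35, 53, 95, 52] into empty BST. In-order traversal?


Insert 51: root
Insert 77: R from 51
Insert 90: R from 51 -> R from 77
Insert 26: L from 51
Insert 35: L from 51 -> R from 26
Insert 53: R from 51 -> L from 77
Insert 95: R from 51 -> R from 77 -> R from 90
Insert 52: R from 51 -> L from 77 -> L from 53

In-order: [26, 35, 51, 52, 53, 77, 90, 95]


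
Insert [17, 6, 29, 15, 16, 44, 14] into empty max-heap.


Insert 17: [17]
Insert 6: [17, 6]
Insert 29: [29, 6, 17]
Insert 15: [29, 15, 17, 6]
Insert 16: [29, 16, 17, 6, 15]
Insert 44: [44, 16, 29, 6, 15, 17]
Insert 14: [44, 16, 29, 6, 15, 17, 14]

Final heap: [44, 16, 29, 6, 15, 17, 14]


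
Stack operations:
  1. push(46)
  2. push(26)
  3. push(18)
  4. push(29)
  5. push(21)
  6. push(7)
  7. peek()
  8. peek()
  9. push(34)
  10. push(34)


push(46) -> [46]
push(26) -> [46, 26]
push(18) -> [46, 26, 18]
push(29) -> [46, 26, 18, 29]
push(21) -> [46, 26, 18, 29, 21]
push(7) -> [46, 26, 18, 29, 21, 7]
peek()->7
peek()->7
push(34) -> [46, 26, 18, 29, 21, 7, 34]
push(34) -> [46, 26, 18, 29, 21, 7, 34, 34]

Final stack: [46, 26, 18, 29, 21, 7, 34, 34]


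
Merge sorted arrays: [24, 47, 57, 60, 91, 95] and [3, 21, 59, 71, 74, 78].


Take 3 from B
Take 21 from B
Take 24 from A
Take 47 from A
Take 57 from A
Take 59 from B
Take 60 from A
Take 71 from B
Take 74 from B
Take 78 from B

Merged: [3, 21, 24, 47, 57, 59, 60, 71, 74, 78, 91, 95]


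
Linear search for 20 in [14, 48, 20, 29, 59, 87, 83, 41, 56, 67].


i=0: 14!=20
i=1: 48!=20
i=2: 20==20 found!

Found at 2, 3 comps


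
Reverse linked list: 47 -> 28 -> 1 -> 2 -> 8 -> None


Step 1: curr=47, set curr.next=prev(None) | reversed so far: 47
Step 2: curr=28, set curr.next=prev(47) | reversed so far: 28 -> 47
Step 3: curr=1, set curr.next=prev(28) | reversed so far: 1 -> 28 -> 47
Step 4: curr=2, set curr.next=prev(1) | reversed so far: 2 -> 1 -> 28 -> 47
Step 5: curr=8, set curr.next=prev(2) | reversed so far: 8 -> 2 -> 1 -> 28 -> 47

8 -> 2 -> 1 -> 28 -> 47 -> None


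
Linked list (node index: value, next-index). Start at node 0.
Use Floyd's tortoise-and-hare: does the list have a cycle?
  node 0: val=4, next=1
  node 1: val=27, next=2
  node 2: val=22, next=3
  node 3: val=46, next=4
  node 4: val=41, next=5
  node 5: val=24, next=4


Floyd's tortoise (slow, +1) and hare (fast, +2):
  init: slow=0, fast=0
  step 1: slow=1, fast=2
  step 2: slow=2, fast=4
  step 3: slow=3, fast=4
  step 4: slow=4, fast=4
  slow == fast at node 4: cycle detected

Cycle: yes


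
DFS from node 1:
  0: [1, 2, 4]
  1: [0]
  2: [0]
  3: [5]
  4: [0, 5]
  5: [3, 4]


Visit 1, push [0]
Visit 0, push [4, 2]
Visit 2, push []
Visit 4, push [5]
Visit 5, push [3]
Visit 3, push []

DFS order: [1, 0, 2, 4, 5, 3]


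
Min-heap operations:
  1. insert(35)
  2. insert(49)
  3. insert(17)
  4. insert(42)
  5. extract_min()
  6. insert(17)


insert(35) -> [35]
insert(49) -> [35, 49]
insert(17) -> [17, 49, 35]
insert(42) -> [17, 42, 35, 49]
extract_min()->17, [35, 42, 49]
insert(17) -> [17, 35, 49, 42]

Final heap: [17, 35, 49, 42]


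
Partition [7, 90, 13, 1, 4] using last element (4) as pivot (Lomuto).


Pivot: 4
  1 <= 4: swap -> [1, 90, 13, 7, 4]
Place pivot at 1: [1, 4, 13, 7, 90]

Partitioned: [1, 4, 13, 7, 90]


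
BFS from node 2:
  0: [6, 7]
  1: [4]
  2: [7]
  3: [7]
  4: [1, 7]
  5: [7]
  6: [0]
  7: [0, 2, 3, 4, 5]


Visit 2, enqueue [7]
Visit 7, enqueue [0, 3, 4, 5]
Visit 0, enqueue [6]
Visit 3, enqueue []
Visit 4, enqueue [1]
Visit 5, enqueue []
Visit 6, enqueue []
Visit 1, enqueue []

BFS order: [2, 7, 0, 3, 4, 5, 6, 1]


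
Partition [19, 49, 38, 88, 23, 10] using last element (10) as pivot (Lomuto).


Pivot: 10
Place pivot at 0: [10, 49, 38, 88, 23, 19]

Partitioned: [10, 49, 38, 88, 23, 19]


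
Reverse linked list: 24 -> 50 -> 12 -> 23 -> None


Step 1: curr=24, set curr.next=prev(None) | reversed so far: 24
Step 2: curr=50, set curr.next=prev(24) | reversed so far: 50 -> 24
Step 3: curr=12, set curr.next=prev(50) | reversed so far: 12 -> 50 -> 24
Step 4: curr=23, set curr.next=prev(12) | reversed so far: 23 -> 12 -> 50 -> 24

23 -> 12 -> 50 -> 24 -> None


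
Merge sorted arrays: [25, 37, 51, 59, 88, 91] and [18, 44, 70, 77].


Take 18 from B
Take 25 from A
Take 37 from A
Take 44 from B
Take 51 from A
Take 59 from A
Take 70 from B
Take 77 from B

Merged: [18, 25, 37, 44, 51, 59, 70, 77, 88, 91]


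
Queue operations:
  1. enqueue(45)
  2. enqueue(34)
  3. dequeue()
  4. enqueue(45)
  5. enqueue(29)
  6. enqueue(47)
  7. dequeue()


enqueue(45) -> [45]
enqueue(34) -> [45, 34]
dequeue()->45, [34]
enqueue(45) -> [34, 45]
enqueue(29) -> [34, 45, 29]
enqueue(47) -> [34, 45, 29, 47]
dequeue()->34, [45, 29, 47]

Final queue: [45, 29, 47]


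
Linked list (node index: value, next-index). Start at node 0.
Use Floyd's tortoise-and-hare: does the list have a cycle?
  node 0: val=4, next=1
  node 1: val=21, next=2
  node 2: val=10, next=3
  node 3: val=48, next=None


Floyd's tortoise (slow, +1) and hare (fast, +2):
  init: slow=0, fast=0
  step 1: slow=1, fast=2
  step 2: fast 2->3->None, no cycle

Cycle: no


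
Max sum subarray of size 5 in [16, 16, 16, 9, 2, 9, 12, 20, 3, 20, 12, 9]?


[0:5]: 59
[1:6]: 52
[2:7]: 48
[3:8]: 52
[4:9]: 46
[5:10]: 64
[6:11]: 67
[7:12]: 64

Max: 67 at [6:11]


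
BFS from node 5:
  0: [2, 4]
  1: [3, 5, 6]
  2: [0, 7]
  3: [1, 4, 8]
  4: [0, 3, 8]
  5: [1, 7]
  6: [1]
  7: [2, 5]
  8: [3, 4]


Visit 5, enqueue [1, 7]
Visit 1, enqueue [3, 6]
Visit 7, enqueue [2]
Visit 3, enqueue [4, 8]
Visit 6, enqueue []
Visit 2, enqueue [0]
Visit 4, enqueue []
Visit 8, enqueue []
Visit 0, enqueue []

BFS order: [5, 1, 7, 3, 6, 2, 4, 8, 0]


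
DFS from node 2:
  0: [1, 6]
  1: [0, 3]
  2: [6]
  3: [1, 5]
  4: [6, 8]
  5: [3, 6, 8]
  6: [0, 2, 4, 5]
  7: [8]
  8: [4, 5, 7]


Visit 2, push [6]
Visit 6, push [5, 4, 0]
Visit 0, push [1]
Visit 1, push [3]
Visit 3, push [5]
Visit 5, push [8]
Visit 8, push [7, 4]
Visit 4, push []
Visit 7, push []

DFS order: [2, 6, 0, 1, 3, 5, 8, 4, 7]


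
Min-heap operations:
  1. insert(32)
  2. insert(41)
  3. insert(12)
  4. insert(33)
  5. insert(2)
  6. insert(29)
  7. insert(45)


insert(32) -> [32]
insert(41) -> [32, 41]
insert(12) -> [12, 41, 32]
insert(33) -> [12, 33, 32, 41]
insert(2) -> [2, 12, 32, 41, 33]
insert(29) -> [2, 12, 29, 41, 33, 32]
insert(45) -> [2, 12, 29, 41, 33, 32, 45]

Final heap: [2, 12, 29, 41, 33, 32, 45]


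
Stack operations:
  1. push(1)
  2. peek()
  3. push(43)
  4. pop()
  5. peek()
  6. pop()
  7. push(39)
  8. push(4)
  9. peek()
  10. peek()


push(1) -> [1]
peek()->1
push(43) -> [1, 43]
pop()->43, [1]
peek()->1
pop()->1, []
push(39) -> [39]
push(4) -> [39, 4]
peek()->4
peek()->4

Final stack: [39, 4]


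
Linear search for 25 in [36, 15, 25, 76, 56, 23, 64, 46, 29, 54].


i=0: 36!=25
i=1: 15!=25
i=2: 25==25 found!

Found at 2, 3 comps


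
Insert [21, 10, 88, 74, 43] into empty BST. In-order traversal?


Insert 21: root
Insert 10: L from 21
Insert 88: R from 21
Insert 74: R from 21 -> L from 88
Insert 43: R from 21 -> L from 88 -> L from 74

In-order: [10, 21, 43, 74, 88]


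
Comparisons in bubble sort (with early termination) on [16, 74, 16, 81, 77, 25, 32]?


Algorithm: bubble sort (with early termination)
Input: [16, 74, 16, 81, 77, 25, 32]
Sorted: [16, 16, 25, 32, 74, 77, 81]

18


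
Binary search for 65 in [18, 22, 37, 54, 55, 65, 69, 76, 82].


Step 1: lo=0, hi=8, mid=4, val=55
Step 2: lo=5, hi=8, mid=6, val=69
Step 3: lo=5, hi=5, mid=5, val=65

Found at index 5


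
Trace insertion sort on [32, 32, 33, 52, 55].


Initial: [32, 32, 33, 52, 55]
Insert 32: [32, 32, 33, 52, 55]
Insert 33: [32, 32, 33, 52, 55]
Insert 52: [32, 32, 33, 52, 55]
Insert 55: [32, 32, 33, 52, 55]

Sorted: [32, 32, 33, 52, 55]


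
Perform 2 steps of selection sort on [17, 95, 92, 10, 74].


Initial: [17, 95, 92, 10, 74]
Step 1: min=10 at 3
  Swap: [10, 95, 92, 17, 74]
Step 2: min=17 at 3
  Swap: [10, 17, 92, 95, 74]

After 2 steps: [10, 17, 92, 95, 74]


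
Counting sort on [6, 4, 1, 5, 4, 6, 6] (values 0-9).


Input: [6, 4, 1, 5, 4, 6, 6]
Counts: [0, 1, 0, 0, 2, 1, 3, 0, 0, 0]

Sorted: [1, 4, 4, 5, 6, 6, 6]


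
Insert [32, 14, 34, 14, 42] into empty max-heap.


Insert 32: [32]
Insert 14: [32, 14]
Insert 34: [34, 14, 32]
Insert 14: [34, 14, 32, 14]
Insert 42: [42, 34, 32, 14, 14]

Final heap: [42, 34, 32, 14, 14]


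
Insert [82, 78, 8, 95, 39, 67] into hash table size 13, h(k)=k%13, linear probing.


Insert 82: h=4 -> slot 4
Insert 78: h=0 -> slot 0
Insert 8: h=8 -> slot 8
Insert 95: h=4, 1 probes -> slot 5
Insert 39: h=0, 1 probes -> slot 1
Insert 67: h=2 -> slot 2

Table: [78, 39, 67, None, 82, 95, None, None, 8, None, None, None, None]


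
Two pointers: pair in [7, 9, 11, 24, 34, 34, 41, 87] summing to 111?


lo=0(7)+hi=7(87)=94
lo=1(9)+hi=7(87)=96
lo=2(11)+hi=7(87)=98
lo=3(24)+hi=7(87)=111

Yes: 24+87=111


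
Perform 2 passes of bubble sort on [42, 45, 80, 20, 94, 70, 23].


Initial: [42, 45, 80, 20, 94, 70, 23]
Pass 1: [42, 45, 20, 80, 70, 23, 94] (3 swaps)
Pass 2: [42, 20, 45, 70, 23, 80, 94] (3 swaps)

After 2 passes: [42, 20, 45, 70, 23, 80, 94]


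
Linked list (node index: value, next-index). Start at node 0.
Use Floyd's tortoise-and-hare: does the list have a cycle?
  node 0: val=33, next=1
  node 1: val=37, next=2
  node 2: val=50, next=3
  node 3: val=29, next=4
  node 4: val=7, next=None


Floyd's tortoise (slow, +1) and hare (fast, +2):
  init: slow=0, fast=0
  step 1: slow=1, fast=2
  step 2: slow=2, fast=4
  step 3: fast -> None, no cycle

Cycle: no


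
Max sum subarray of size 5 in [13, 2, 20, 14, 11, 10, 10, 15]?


[0:5]: 60
[1:6]: 57
[2:7]: 65
[3:8]: 60

Max: 65 at [2:7]


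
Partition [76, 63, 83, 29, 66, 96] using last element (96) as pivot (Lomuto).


Pivot: 96
  76 <= 96: advance i (no swap)
  63 <= 96: advance i (no swap)
  83 <= 96: advance i (no swap)
  29 <= 96: advance i (no swap)
  66 <= 96: advance i (no swap)
Place pivot at 5: [76, 63, 83, 29, 66, 96]

Partitioned: [76, 63, 83, 29, 66, 96]


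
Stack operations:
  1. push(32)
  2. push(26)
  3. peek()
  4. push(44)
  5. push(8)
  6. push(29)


push(32) -> [32]
push(26) -> [32, 26]
peek()->26
push(44) -> [32, 26, 44]
push(8) -> [32, 26, 44, 8]
push(29) -> [32, 26, 44, 8, 29]

Final stack: [32, 26, 44, 8, 29]


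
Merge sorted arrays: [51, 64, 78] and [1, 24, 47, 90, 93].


Take 1 from B
Take 24 from B
Take 47 from B
Take 51 from A
Take 64 from A
Take 78 from A

Merged: [1, 24, 47, 51, 64, 78, 90, 93]


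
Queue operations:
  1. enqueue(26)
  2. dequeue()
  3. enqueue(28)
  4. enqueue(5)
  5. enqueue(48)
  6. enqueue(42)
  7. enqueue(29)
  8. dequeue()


enqueue(26) -> [26]
dequeue()->26, []
enqueue(28) -> [28]
enqueue(5) -> [28, 5]
enqueue(48) -> [28, 5, 48]
enqueue(42) -> [28, 5, 48, 42]
enqueue(29) -> [28, 5, 48, 42, 29]
dequeue()->28, [5, 48, 42, 29]

Final queue: [5, 48, 42, 29]


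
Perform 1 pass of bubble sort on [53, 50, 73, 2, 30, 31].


Initial: [53, 50, 73, 2, 30, 31]
Pass 1: [50, 53, 2, 30, 31, 73] (4 swaps)

After 1 pass: [50, 53, 2, 30, 31, 73]


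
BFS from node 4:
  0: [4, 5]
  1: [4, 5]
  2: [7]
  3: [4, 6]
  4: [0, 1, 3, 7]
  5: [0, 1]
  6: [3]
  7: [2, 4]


Visit 4, enqueue [0, 1, 3, 7]
Visit 0, enqueue [5]
Visit 1, enqueue []
Visit 3, enqueue [6]
Visit 7, enqueue [2]
Visit 5, enqueue []
Visit 6, enqueue []
Visit 2, enqueue []

BFS order: [4, 0, 1, 3, 7, 5, 6, 2]


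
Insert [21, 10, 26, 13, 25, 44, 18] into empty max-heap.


Insert 21: [21]
Insert 10: [21, 10]
Insert 26: [26, 10, 21]
Insert 13: [26, 13, 21, 10]
Insert 25: [26, 25, 21, 10, 13]
Insert 44: [44, 25, 26, 10, 13, 21]
Insert 18: [44, 25, 26, 10, 13, 21, 18]

Final heap: [44, 25, 26, 10, 13, 21, 18]


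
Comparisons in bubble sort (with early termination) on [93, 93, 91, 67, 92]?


Algorithm: bubble sort (with early termination)
Input: [93, 93, 91, 67, 92]
Sorted: [67, 91, 92, 93, 93]

10


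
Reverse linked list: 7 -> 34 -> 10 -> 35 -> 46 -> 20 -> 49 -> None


Step 1: curr=7, set curr.next=prev(None) | reversed so far: 7
Step 2: curr=34, set curr.next=prev(7) | reversed so far: 34 -> 7
Step 3: curr=10, set curr.next=prev(34) | reversed so far: 10 -> 34 -> 7
Step 4: curr=35, set curr.next=prev(10) | reversed so far: 35 -> 10 -> 34 -> 7
Step 5: curr=46, set curr.next=prev(35) | reversed so far: 46 -> 35 -> 10 -> 34 -> 7
Step 6: curr=20, set curr.next=prev(46) | reversed so far: 20 -> 46 -> 35 -> 10 -> 34 -> 7
Step 7: curr=49, set curr.next=prev(20) | reversed so far: 49 -> 20 -> 46 -> 35 -> 10 -> 34 -> 7

49 -> 20 -> 46 -> 35 -> 10 -> 34 -> 7 -> None


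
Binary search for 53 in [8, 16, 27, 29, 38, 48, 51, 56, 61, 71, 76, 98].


Step 1: lo=0, hi=11, mid=5, val=48
Step 2: lo=6, hi=11, mid=8, val=61
Step 3: lo=6, hi=7, mid=6, val=51
Step 4: lo=7, hi=7, mid=7, val=56

Not found


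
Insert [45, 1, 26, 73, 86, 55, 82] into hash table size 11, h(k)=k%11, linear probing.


Insert 45: h=1 -> slot 1
Insert 1: h=1, 1 probes -> slot 2
Insert 26: h=4 -> slot 4
Insert 73: h=7 -> slot 7
Insert 86: h=9 -> slot 9
Insert 55: h=0 -> slot 0
Insert 82: h=5 -> slot 5

Table: [55, 45, 1, None, 26, 82, None, 73, None, 86, None]


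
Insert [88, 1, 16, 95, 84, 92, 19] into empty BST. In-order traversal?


Insert 88: root
Insert 1: L from 88
Insert 16: L from 88 -> R from 1
Insert 95: R from 88
Insert 84: L from 88 -> R from 1 -> R from 16
Insert 92: R from 88 -> L from 95
Insert 19: L from 88 -> R from 1 -> R from 16 -> L from 84

In-order: [1, 16, 19, 84, 88, 92, 95]


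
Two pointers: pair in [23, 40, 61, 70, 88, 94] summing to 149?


lo=0(23)+hi=5(94)=117
lo=1(40)+hi=5(94)=134
lo=2(61)+hi=5(94)=155
lo=2(61)+hi=4(88)=149

Yes: 61+88=149


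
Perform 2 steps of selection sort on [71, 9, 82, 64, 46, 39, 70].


Initial: [71, 9, 82, 64, 46, 39, 70]
Step 1: min=9 at 1
  Swap: [9, 71, 82, 64, 46, 39, 70]
Step 2: min=39 at 5
  Swap: [9, 39, 82, 64, 46, 71, 70]

After 2 steps: [9, 39, 82, 64, 46, 71, 70]


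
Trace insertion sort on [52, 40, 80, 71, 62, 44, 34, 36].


Initial: [52, 40, 80, 71, 62, 44, 34, 36]
Insert 40: [40, 52, 80, 71, 62, 44, 34, 36]
Insert 80: [40, 52, 80, 71, 62, 44, 34, 36]
Insert 71: [40, 52, 71, 80, 62, 44, 34, 36]
Insert 62: [40, 52, 62, 71, 80, 44, 34, 36]
Insert 44: [40, 44, 52, 62, 71, 80, 34, 36]
Insert 34: [34, 40, 44, 52, 62, 71, 80, 36]
Insert 36: [34, 36, 40, 44, 52, 62, 71, 80]

Sorted: [34, 36, 40, 44, 52, 62, 71, 80]


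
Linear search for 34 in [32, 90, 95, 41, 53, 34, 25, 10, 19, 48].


i=0: 32!=34
i=1: 90!=34
i=2: 95!=34
i=3: 41!=34
i=4: 53!=34
i=5: 34==34 found!

Found at 5, 6 comps


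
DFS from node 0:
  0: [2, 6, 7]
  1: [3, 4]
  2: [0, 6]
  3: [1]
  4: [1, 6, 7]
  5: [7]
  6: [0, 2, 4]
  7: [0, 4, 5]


Visit 0, push [7, 6, 2]
Visit 2, push [6]
Visit 6, push [4]
Visit 4, push [7, 1]
Visit 1, push [3]
Visit 3, push []
Visit 7, push [5]
Visit 5, push []

DFS order: [0, 2, 6, 4, 1, 3, 7, 5]


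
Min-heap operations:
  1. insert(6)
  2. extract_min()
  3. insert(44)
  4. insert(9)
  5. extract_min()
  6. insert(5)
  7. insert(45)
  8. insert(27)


insert(6) -> [6]
extract_min()->6, []
insert(44) -> [44]
insert(9) -> [9, 44]
extract_min()->9, [44]
insert(5) -> [5, 44]
insert(45) -> [5, 44, 45]
insert(27) -> [5, 27, 45, 44]

Final heap: [5, 27, 45, 44]


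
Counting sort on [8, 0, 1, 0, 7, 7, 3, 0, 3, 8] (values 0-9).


Input: [8, 0, 1, 0, 7, 7, 3, 0, 3, 8]
Counts: [3, 1, 0, 2, 0, 0, 0, 2, 2, 0]

Sorted: [0, 0, 0, 1, 3, 3, 7, 7, 8, 8]


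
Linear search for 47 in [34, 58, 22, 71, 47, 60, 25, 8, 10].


i=0: 34!=47
i=1: 58!=47
i=2: 22!=47
i=3: 71!=47
i=4: 47==47 found!

Found at 4, 5 comps


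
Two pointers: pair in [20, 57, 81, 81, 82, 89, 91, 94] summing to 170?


lo=0(20)+hi=7(94)=114
lo=1(57)+hi=7(94)=151
lo=2(81)+hi=7(94)=175
lo=2(81)+hi=6(91)=172
lo=2(81)+hi=5(89)=170

Yes: 81+89=170


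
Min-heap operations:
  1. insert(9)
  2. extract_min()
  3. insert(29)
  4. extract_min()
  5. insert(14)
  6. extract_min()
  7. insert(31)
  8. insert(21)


insert(9) -> [9]
extract_min()->9, []
insert(29) -> [29]
extract_min()->29, []
insert(14) -> [14]
extract_min()->14, []
insert(31) -> [31]
insert(21) -> [21, 31]

Final heap: [21, 31]


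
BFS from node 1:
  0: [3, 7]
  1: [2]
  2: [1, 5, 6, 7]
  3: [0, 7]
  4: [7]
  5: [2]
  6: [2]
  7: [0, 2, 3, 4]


Visit 1, enqueue [2]
Visit 2, enqueue [5, 6, 7]
Visit 5, enqueue []
Visit 6, enqueue []
Visit 7, enqueue [0, 3, 4]
Visit 0, enqueue []
Visit 3, enqueue []
Visit 4, enqueue []

BFS order: [1, 2, 5, 6, 7, 0, 3, 4]


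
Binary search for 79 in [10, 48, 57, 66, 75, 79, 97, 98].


Step 1: lo=0, hi=7, mid=3, val=66
Step 2: lo=4, hi=7, mid=5, val=79

Found at index 5


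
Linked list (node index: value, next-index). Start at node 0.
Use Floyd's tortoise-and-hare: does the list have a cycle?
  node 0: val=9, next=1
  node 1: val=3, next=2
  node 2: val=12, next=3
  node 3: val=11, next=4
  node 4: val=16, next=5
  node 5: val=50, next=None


Floyd's tortoise (slow, +1) and hare (fast, +2):
  init: slow=0, fast=0
  step 1: slow=1, fast=2
  step 2: slow=2, fast=4
  step 3: fast 4->5->None, no cycle

Cycle: no


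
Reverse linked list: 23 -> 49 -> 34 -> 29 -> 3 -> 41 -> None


Step 1: curr=23, set curr.next=prev(None) | reversed so far: 23
Step 2: curr=49, set curr.next=prev(23) | reversed so far: 49 -> 23
Step 3: curr=34, set curr.next=prev(49) | reversed so far: 34 -> 49 -> 23
Step 4: curr=29, set curr.next=prev(34) | reversed so far: 29 -> 34 -> 49 -> 23
Step 5: curr=3, set curr.next=prev(29) | reversed so far: 3 -> 29 -> 34 -> 49 -> 23
Step 6: curr=41, set curr.next=prev(3) | reversed so far: 41 -> 3 -> 29 -> 34 -> 49 -> 23

41 -> 3 -> 29 -> 34 -> 49 -> 23 -> None


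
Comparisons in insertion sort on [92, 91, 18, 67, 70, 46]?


Algorithm: insertion sort
Input: [92, 91, 18, 67, 70, 46]
Sorted: [18, 46, 67, 70, 91, 92]

14


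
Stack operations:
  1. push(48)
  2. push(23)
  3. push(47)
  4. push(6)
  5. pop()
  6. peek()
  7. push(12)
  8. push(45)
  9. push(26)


push(48) -> [48]
push(23) -> [48, 23]
push(47) -> [48, 23, 47]
push(6) -> [48, 23, 47, 6]
pop()->6, [48, 23, 47]
peek()->47
push(12) -> [48, 23, 47, 12]
push(45) -> [48, 23, 47, 12, 45]
push(26) -> [48, 23, 47, 12, 45, 26]

Final stack: [48, 23, 47, 12, 45, 26]


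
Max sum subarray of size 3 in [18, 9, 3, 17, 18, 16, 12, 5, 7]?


[0:3]: 30
[1:4]: 29
[2:5]: 38
[3:6]: 51
[4:7]: 46
[5:8]: 33
[6:9]: 24

Max: 51 at [3:6]


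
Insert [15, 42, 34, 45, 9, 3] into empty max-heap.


Insert 15: [15]
Insert 42: [42, 15]
Insert 34: [42, 15, 34]
Insert 45: [45, 42, 34, 15]
Insert 9: [45, 42, 34, 15, 9]
Insert 3: [45, 42, 34, 15, 9, 3]

Final heap: [45, 42, 34, 15, 9, 3]


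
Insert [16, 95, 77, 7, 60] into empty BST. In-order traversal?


Insert 16: root
Insert 95: R from 16
Insert 77: R from 16 -> L from 95
Insert 7: L from 16
Insert 60: R from 16 -> L from 95 -> L from 77

In-order: [7, 16, 60, 77, 95]


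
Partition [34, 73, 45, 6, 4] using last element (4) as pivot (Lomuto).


Pivot: 4
Place pivot at 0: [4, 73, 45, 6, 34]

Partitioned: [4, 73, 45, 6, 34]


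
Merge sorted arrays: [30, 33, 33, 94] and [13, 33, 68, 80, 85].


Take 13 from B
Take 30 from A
Take 33 from A
Take 33 from A
Take 33 from B
Take 68 from B
Take 80 from B
Take 85 from B

Merged: [13, 30, 33, 33, 33, 68, 80, 85, 94]


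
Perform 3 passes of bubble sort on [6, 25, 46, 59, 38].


Initial: [6, 25, 46, 59, 38]
Pass 1: [6, 25, 46, 38, 59] (1 swaps)
Pass 2: [6, 25, 38, 46, 59] (1 swaps)
Pass 3: [6, 25, 38, 46, 59] (0 swaps)

After 3 passes: [6, 25, 38, 46, 59]


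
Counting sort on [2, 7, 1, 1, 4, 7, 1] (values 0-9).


Input: [2, 7, 1, 1, 4, 7, 1]
Counts: [0, 3, 1, 0, 1, 0, 0, 2, 0, 0]

Sorted: [1, 1, 1, 2, 4, 7, 7]


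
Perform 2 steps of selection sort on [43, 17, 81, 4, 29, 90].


Initial: [43, 17, 81, 4, 29, 90]
Step 1: min=4 at 3
  Swap: [4, 17, 81, 43, 29, 90]
Step 2: min=17 at 1
  Swap: [4, 17, 81, 43, 29, 90]

After 2 steps: [4, 17, 81, 43, 29, 90]


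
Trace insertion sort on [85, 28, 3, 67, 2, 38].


Initial: [85, 28, 3, 67, 2, 38]
Insert 28: [28, 85, 3, 67, 2, 38]
Insert 3: [3, 28, 85, 67, 2, 38]
Insert 67: [3, 28, 67, 85, 2, 38]
Insert 2: [2, 3, 28, 67, 85, 38]
Insert 38: [2, 3, 28, 38, 67, 85]

Sorted: [2, 3, 28, 38, 67, 85]


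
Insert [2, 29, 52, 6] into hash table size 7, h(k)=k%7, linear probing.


Insert 2: h=2 -> slot 2
Insert 29: h=1 -> slot 1
Insert 52: h=3 -> slot 3
Insert 6: h=6 -> slot 6

Table: [None, 29, 2, 52, None, None, 6]


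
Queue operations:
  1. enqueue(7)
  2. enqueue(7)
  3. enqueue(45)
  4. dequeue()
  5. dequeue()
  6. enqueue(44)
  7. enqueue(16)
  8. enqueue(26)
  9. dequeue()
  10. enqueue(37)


enqueue(7) -> [7]
enqueue(7) -> [7, 7]
enqueue(45) -> [7, 7, 45]
dequeue()->7, [7, 45]
dequeue()->7, [45]
enqueue(44) -> [45, 44]
enqueue(16) -> [45, 44, 16]
enqueue(26) -> [45, 44, 16, 26]
dequeue()->45, [44, 16, 26]
enqueue(37) -> [44, 16, 26, 37]

Final queue: [44, 16, 26, 37]


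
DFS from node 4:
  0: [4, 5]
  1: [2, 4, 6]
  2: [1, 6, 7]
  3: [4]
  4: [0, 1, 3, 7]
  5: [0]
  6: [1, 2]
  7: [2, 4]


Visit 4, push [7, 3, 1, 0]
Visit 0, push [5]
Visit 5, push []
Visit 1, push [6, 2]
Visit 2, push [7, 6]
Visit 6, push []
Visit 7, push []
Visit 3, push []

DFS order: [4, 0, 5, 1, 2, 6, 7, 3]


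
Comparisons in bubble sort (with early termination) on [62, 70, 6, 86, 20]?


Algorithm: bubble sort (with early termination)
Input: [62, 70, 6, 86, 20]
Sorted: [6, 20, 62, 70, 86]

10


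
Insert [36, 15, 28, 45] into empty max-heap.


Insert 36: [36]
Insert 15: [36, 15]
Insert 28: [36, 15, 28]
Insert 45: [45, 36, 28, 15]

Final heap: [45, 36, 28, 15]


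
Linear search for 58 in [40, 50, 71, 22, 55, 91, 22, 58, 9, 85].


i=0: 40!=58
i=1: 50!=58
i=2: 71!=58
i=3: 22!=58
i=4: 55!=58
i=5: 91!=58
i=6: 22!=58
i=7: 58==58 found!

Found at 7, 8 comps


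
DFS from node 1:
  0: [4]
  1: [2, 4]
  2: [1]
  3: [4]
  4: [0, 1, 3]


Visit 1, push [4, 2]
Visit 2, push []
Visit 4, push [3, 0]
Visit 0, push []
Visit 3, push []

DFS order: [1, 2, 4, 0, 3]


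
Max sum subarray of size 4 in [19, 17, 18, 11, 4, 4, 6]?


[0:4]: 65
[1:5]: 50
[2:6]: 37
[3:7]: 25

Max: 65 at [0:4]


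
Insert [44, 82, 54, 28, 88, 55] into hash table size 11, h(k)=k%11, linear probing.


Insert 44: h=0 -> slot 0
Insert 82: h=5 -> slot 5
Insert 54: h=10 -> slot 10
Insert 28: h=6 -> slot 6
Insert 88: h=0, 1 probes -> slot 1
Insert 55: h=0, 2 probes -> slot 2

Table: [44, 88, 55, None, None, 82, 28, None, None, None, 54]


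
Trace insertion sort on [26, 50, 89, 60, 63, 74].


Initial: [26, 50, 89, 60, 63, 74]
Insert 50: [26, 50, 89, 60, 63, 74]
Insert 89: [26, 50, 89, 60, 63, 74]
Insert 60: [26, 50, 60, 89, 63, 74]
Insert 63: [26, 50, 60, 63, 89, 74]
Insert 74: [26, 50, 60, 63, 74, 89]

Sorted: [26, 50, 60, 63, 74, 89]


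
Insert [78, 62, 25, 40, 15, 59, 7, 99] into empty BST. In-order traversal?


Insert 78: root
Insert 62: L from 78
Insert 25: L from 78 -> L from 62
Insert 40: L from 78 -> L from 62 -> R from 25
Insert 15: L from 78 -> L from 62 -> L from 25
Insert 59: L from 78 -> L from 62 -> R from 25 -> R from 40
Insert 7: L from 78 -> L from 62 -> L from 25 -> L from 15
Insert 99: R from 78

In-order: [7, 15, 25, 40, 59, 62, 78, 99]


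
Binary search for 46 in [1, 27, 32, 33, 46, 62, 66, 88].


Step 1: lo=0, hi=7, mid=3, val=33
Step 2: lo=4, hi=7, mid=5, val=62
Step 3: lo=4, hi=4, mid=4, val=46

Found at index 4


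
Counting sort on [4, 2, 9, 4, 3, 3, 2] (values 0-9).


Input: [4, 2, 9, 4, 3, 3, 2]
Counts: [0, 0, 2, 2, 2, 0, 0, 0, 0, 1]

Sorted: [2, 2, 3, 3, 4, 4, 9]


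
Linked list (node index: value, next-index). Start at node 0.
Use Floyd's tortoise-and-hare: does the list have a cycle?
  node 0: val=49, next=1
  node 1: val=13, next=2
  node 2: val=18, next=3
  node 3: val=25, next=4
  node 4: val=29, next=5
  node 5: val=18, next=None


Floyd's tortoise (slow, +1) and hare (fast, +2):
  init: slow=0, fast=0
  step 1: slow=1, fast=2
  step 2: slow=2, fast=4
  step 3: fast 4->5->None, no cycle

Cycle: no


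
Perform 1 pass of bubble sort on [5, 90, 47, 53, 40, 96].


Initial: [5, 90, 47, 53, 40, 96]
Pass 1: [5, 47, 53, 40, 90, 96] (3 swaps)

After 1 pass: [5, 47, 53, 40, 90, 96]


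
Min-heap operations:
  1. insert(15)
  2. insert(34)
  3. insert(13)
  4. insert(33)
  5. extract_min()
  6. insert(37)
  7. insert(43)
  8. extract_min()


insert(15) -> [15]
insert(34) -> [15, 34]
insert(13) -> [13, 34, 15]
insert(33) -> [13, 33, 15, 34]
extract_min()->13, [15, 33, 34]
insert(37) -> [15, 33, 34, 37]
insert(43) -> [15, 33, 34, 37, 43]
extract_min()->15, [33, 37, 34, 43]

Final heap: [33, 37, 34, 43]


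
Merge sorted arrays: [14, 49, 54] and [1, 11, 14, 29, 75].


Take 1 from B
Take 11 from B
Take 14 from A
Take 14 from B
Take 29 from B
Take 49 from A
Take 54 from A

Merged: [1, 11, 14, 14, 29, 49, 54, 75]


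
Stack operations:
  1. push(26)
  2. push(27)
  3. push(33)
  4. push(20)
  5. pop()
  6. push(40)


push(26) -> [26]
push(27) -> [26, 27]
push(33) -> [26, 27, 33]
push(20) -> [26, 27, 33, 20]
pop()->20, [26, 27, 33]
push(40) -> [26, 27, 33, 40]

Final stack: [26, 27, 33, 40]


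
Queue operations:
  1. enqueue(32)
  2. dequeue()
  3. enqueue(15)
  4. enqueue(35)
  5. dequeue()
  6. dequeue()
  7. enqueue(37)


enqueue(32) -> [32]
dequeue()->32, []
enqueue(15) -> [15]
enqueue(35) -> [15, 35]
dequeue()->15, [35]
dequeue()->35, []
enqueue(37) -> [37]

Final queue: [37]


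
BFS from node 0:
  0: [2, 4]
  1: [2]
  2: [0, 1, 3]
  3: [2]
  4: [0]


Visit 0, enqueue [2, 4]
Visit 2, enqueue [1, 3]
Visit 4, enqueue []
Visit 1, enqueue []
Visit 3, enqueue []

BFS order: [0, 2, 4, 1, 3]


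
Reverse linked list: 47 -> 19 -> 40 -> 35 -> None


Step 1: curr=47, set curr.next=prev(None) | reversed so far: 47
Step 2: curr=19, set curr.next=prev(47) | reversed so far: 19 -> 47
Step 3: curr=40, set curr.next=prev(19) | reversed so far: 40 -> 19 -> 47
Step 4: curr=35, set curr.next=prev(40) | reversed so far: 35 -> 40 -> 19 -> 47

35 -> 40 -> 19 -> 47 -> None


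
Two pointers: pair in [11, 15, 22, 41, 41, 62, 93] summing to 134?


lo=0(11)+hi=6(93)=104
lo=1(15)+hi=6(93)=108
lo=2(22)+hi=6(93)=115
lo=3(41)+hi=6(93)=134

Yes: 41+93=134


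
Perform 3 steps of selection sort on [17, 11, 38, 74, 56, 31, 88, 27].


Initial: [17, 11, 38, 74, 56, 31, 88, 27]
Step 1: min=11 at 1
  Swap: [11, 17, 38, 74, 56, 31, 88, 27]
Step 2: min=17 at 1
  Swap: [11, 17, 38, 74, 56, 31, 88, 27]
Step 3: min=27 at 7
  Swap: [11, 17, 27, 74, 56, 31, 88, 38]

After 3 steps: [11, 17, 27, 74, 56, 31, 88, 38]


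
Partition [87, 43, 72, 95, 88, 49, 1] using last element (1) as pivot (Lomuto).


Pivot: 1
Place pivot at 0: [1, 43, 72, 95, 88, 49, 87]

Partitioned: [1, 43, 72, 95, 88, 49, 87]


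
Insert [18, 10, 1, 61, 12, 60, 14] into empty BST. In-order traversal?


Insert 18: root
Insert 10: L from 18
Insert 1: L from 18 -> L from 10
Insert 61: R from 18
Insert 12: L from 18 -> R from 10
Insert 60: R from 18 -> L from 61
Insert 14: L from 18 -> R from 10 -> R from 12

In-order: [1, 10, 12, 14, 18, 60, 61]


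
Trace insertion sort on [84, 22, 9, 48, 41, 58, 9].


Initial: [84, 22, 9, 48, 41, 58, 9]
Insert 22: [22, 84, 9, 48, 41, 58, 9]
Insert 9: [9, 22, 84, 48, 41, 58, 9]
Insert 48: [9, 22, 48, 84, 41, 58, 9]
Insert 41: [9, 22, 41, 48, 84, 58, 9]
Insert 58: [9, 22, 41, 48, 58, 84, 9]
Insert 9: [9, 9, 22, 41, 48, 58, 84]

Sorted: [9, 9, 22, 41, 48, 58, 84]


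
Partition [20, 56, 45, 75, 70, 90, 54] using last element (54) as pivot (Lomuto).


Pivot: 54
  20 <= 54: advance i (no swap)
  45 <= 54: swap -> [20, 45, 56, 75, 70, 90, 54]
Place pivot at 2: [20, 45, 54, 75, 70, 90, 56]

Partitioned: [20, 45, 54, 75, 70, 90, 56]


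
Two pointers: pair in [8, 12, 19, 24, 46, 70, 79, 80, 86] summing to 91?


lo=0(8)+hi=8(86)=94
lo=0(8)+hi=7(80)=88
lo=1(12)+hi=7(80)=92
lo=1(12)+hi=6(79)=91

Yes: 12+79=91


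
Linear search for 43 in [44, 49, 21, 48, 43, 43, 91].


i=0: 44!=43
i=1: 49!=43
i=2: 21!=43
i=3: 48!=43
i=4: 43==43 found!

Found at 4, 5 comps


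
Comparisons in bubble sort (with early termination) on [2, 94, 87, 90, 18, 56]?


Algorithm: bubble sort (with early termination)
Input: [2, 94, 87, 90, 18, 56]
Sorted: [2, 18, 56, 87, 90, 94]

14


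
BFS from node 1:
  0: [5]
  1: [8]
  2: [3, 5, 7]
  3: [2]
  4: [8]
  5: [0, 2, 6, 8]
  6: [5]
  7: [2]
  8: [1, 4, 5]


Visit 1, enqueue [8]
Visit 8, enqueue [4, 5]
Visit 4, enqueue []
Visit 5, enqueue [0, 2, 6]
Visit 0, enqueue []
Visit 2, enqueue [3, 7]
Visit 6, enqueue []
Visit 3, enqueue []
Visit 7, enqueue []

BFS order: [1, 8, 4, 5, 0, 2, 6, 3, 7]


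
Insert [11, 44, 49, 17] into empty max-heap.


Insert 11: [11]
Insert 44: [44, 11]
Insert 49: [49, 11, 44]
Insert 17: [49, 17, 44, 11]

Final heap: [49, 17, 44, 11]


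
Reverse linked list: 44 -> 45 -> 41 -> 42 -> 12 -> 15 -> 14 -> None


Step 1: curr=44, set curr.next=prev(None) | reversed so far: 44
Step 2: curr=45, set curr.next=prev(44) | reversed so far: 45 -> 44
Step 3: curr=41, set curr.next=prev(45) | reversed so far: 41 -> 45 -> 44
Step 4: curr=42, set curr.next=prev(41) | reversed so far: 42 -> 41 -> 45 -> 44
Step 5: curr=12, set curr.next=prev(42) | reversed so far: 12 -> 42 -> 41 -> 45 -> 44
Step 6: curr=15, set curr.next=prev(12) | reversed so far: 15 -> 12 -> 42 -> 41 -> 45 -> 44
Step 7: curr=14, set curr.next=prev(15) | reversed so far: 14 -> 15 -> 12 -> 42 -> 41 -> 45 -> 44

14 -> 15 -> 12 -> 42 -> 41 -> 45 -> 44 -> None


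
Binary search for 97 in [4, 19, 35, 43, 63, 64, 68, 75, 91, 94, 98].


Step 1: lo=0, hi=10, mid=5, val=64
Step 2: lo=6, hi=10, mid=8, val=91
Step 3: lo=9, hi=10, mid=9, val=94
Step 4: lo=10, hi=10, mid=10, val=98

Not found


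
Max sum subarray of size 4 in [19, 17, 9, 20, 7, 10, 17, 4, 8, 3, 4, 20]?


[0:4]: 65
[1:5]: 53
[2:6]: 46
[3:7]: 54
[4:8]: 38
[5:9]: 39
[6:10]: 32
[7:11]: 19
[8:12]: 35

Max: 65 at [0:4]


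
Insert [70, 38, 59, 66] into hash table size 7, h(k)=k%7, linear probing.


Insert 70: h=0 -> slot 0
Insert 38: h=3 -> slot 3
Insert 59: h=3, 1 probes -> slot 4
Insert 66: h=3, 2 probes -> slot 5

Table: [70, None, None, 38, 59, 66, None]


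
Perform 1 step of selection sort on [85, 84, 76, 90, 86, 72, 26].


Initial: [85, 84, 76, 90, 86, 72, 26]
Step 1: min=26 at 6
  Swap: [26, 84, 76, 90, 86, 72, 85]

After 1 step: [26, 84, 76, 90, 86, 72, 85]


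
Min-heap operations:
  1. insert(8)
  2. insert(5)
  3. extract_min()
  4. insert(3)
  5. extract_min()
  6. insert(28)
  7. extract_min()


insert(8) -> [8]
insert(5) -> [5, 8]
extract_min()->5, [8]
insert(3) -> [3, 8]
extract_min()->3, [8]
insert(28) -> [8, 28]
extract_min()->8, [28]

Final heap: [28]


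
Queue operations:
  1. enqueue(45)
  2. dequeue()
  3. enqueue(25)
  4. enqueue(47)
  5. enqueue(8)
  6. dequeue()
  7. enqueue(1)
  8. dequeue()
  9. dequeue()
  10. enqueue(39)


enqueue(45) -> [45]
dequeue()->45, []
enqueue(25) -> [25]
enqueue(47) -> [25, 47]
enqueue(8) -> [25, 47, 8]
dequeue()->25, [47, 8]
enqueue(1) -> [47, 8, 1]
dequeue()->47, [8, 1]
dequeue()->8, [1]
enqueue(39) -> [1, 39]

Final queue: [1, 39]


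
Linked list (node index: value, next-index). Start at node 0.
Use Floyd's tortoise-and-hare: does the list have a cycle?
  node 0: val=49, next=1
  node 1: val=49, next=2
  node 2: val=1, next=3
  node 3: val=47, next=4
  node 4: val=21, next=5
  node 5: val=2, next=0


Floyd's tortoise (slow, +1) and hare (fast, +2):
  init: slow=0, fast=0
  step 1: slow=1, fast=2
  step 2: slow=2, fast=4
  step 3: slow=3, fast=0
  step 4: slow=4, fast=2
  step 5: slow=5, fast=4
  step 6: slow=0, fast=0
  slow == fast at node 0: cycle detected

Cycle: yes


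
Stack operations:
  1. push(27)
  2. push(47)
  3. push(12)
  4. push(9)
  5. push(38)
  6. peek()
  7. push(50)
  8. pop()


push(27) -> [27]
push(47) -> [27, 47]
push(12) -> [27, 47, 12]
push(9) -> [27, 47, 12, 9]
push(38) -> [27, 47, 12, 9, 38]
peek()->38
push(50) -> [27, 47, 12, 9, 38, 50]
pop()->50, [27, 47, 12, 9, 38]

Final stack: [27, 47, 12, 9, 38]


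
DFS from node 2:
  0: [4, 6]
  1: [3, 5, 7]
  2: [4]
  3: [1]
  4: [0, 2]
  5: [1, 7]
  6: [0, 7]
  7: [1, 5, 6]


Visit 2, push [4]
Visit 4, push [0]
Visit 0, push [6]
Visit 6, push [7]
Visit 7, push [5, 1]
Visit 1, push [5, 3]
Visit 3, push []
Visit 5, push []

DFS order: [2, 4, 0, 6, 7, 1, 3, 5]


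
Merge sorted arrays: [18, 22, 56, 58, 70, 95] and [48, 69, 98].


Take 18 from A
Take 22 from A
Take 48 from B
Take 56 from A
Take 58 from A
Take 69 from B
Take 70 from A
Take 95 from A

Merged: [18, 22, 48, 56, 58, 69, 70, 95, 98]


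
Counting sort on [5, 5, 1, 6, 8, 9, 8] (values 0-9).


Input: [5, 5, 1, 6, 8, 9, 8]
Counts: [0, 1, 0, 0, 0, 2, 1, 0, 2, 1]

Sorted: [1, 5, 5, 6, 8, 8, 9]


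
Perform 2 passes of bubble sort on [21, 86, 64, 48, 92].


Initial: [21, 86, 64, 48, 92]
Pass 1: [21, 64, 48, 86, 92] (2 swaps)
Pass 2: [21, 48, 64, 86, 92] (1 swaps)

After 2 passes: [21, 48, 64, 86, 92]


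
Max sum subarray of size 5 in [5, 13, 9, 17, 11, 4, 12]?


[0:5]: 55
[1:6]: 54
[2:7]: 53

Max: 55 at [0:5]


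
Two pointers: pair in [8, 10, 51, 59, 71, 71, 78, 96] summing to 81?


lo=0(8)+hi=7(96)=104
lo=0(8)+hi=6(78)=86
lo=0(8)+hi=5(71)=79
lo=1(10)+hi=5(71)=81

Yes: 10+71=81


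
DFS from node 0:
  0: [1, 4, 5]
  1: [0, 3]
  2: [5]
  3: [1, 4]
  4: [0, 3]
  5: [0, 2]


Visit 0, push [5, 4, 1]
Visit 1, push [3]
Visit 3, push [4]
Visit 4, push []
Visit 5, push [2]
Visit 2, push []

DFS order: [0, 1, 3, 4, 5, 2]


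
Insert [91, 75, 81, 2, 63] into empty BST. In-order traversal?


Insert 91: root
Insert 75: L from 91
Insert 81: L from 91 -> R from 75
Insert 2: L from 91 -> L from 75
Insert 63: L from 91 -> L from 75 -> R from 2

In-order: [2, 63, 75, 81, 91]


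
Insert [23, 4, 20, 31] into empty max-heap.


Insert 23: [23]
Insert 4: [23, 4]
Insert 20: [23, 4, 20]
Insert 31: [31, 23, 20, 4]

Final heap: [31, 23, 20, 4]


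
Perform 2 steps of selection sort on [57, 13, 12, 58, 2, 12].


Initial: [57, 13, 12, 58, 2, 12]
Step 1: min=2 at 4
  Swap: [2, 13, 12, 58, 57, 12]
Step 2: min=12 at 2
  Swap: [2, 12, 13, 58, 57, 12]

After 2 steps: [2, 12, 13, 58, 57, 12]


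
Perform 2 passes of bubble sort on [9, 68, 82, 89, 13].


Initial: [9, 68, 82, 89, 13]
Pass 1: [9, 68, 82, 13, 89] (1 swaps)
Pass 2: [9, 68, 13, 82, 89] (1 swaps)

After 2 passes: [9, 68, 13, 82, 89]


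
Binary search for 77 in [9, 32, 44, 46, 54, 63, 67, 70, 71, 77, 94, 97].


Step 1: lo=0, hi=11, mid=5, val=63
Step 2: lo=6, hi=11, mid=8, val=71
Step 3: lo=9, hi=11, mid=10, val=94
Step 4: lo=9, hi=9, mid=9, val=77

Found at index 9


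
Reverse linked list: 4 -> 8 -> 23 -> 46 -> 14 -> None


Step 1: curr=4, set curr.next=prev(None) | reversed so far: 4
Step 2: curr=8, set curr.next=prev(4) | reversed so far: 8 -> 4
Step 3: curr=23, set curr.next=prev(8) | reversed so far: 23 -> 8 -> 4
Step 4: curr=46, set curr.next=prev(23) | reversed so far: 46 -> 23 -> 8 -> 4
Step 5: curr=14, set curr.next=prev(46) | reversed so far: 14 -> 46 -> 23 -> 8 -> 4

14 -> 46 -> 23 -> 8 -> 4 -> None


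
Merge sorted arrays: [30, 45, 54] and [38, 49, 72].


Take 30 from A
Take 38 from B
Take 45 from A
Take 49 from B
Take 54 from A

Merged: [30, 38, 45, 49, 54, 72]


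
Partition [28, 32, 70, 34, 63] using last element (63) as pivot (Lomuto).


Pivot: 63
  28 <= 63: advance i (no swap)
  32 <= 63: advance i (no swap)
  34 <= 63: swap -> [28, 32, 34, 70, 63]
Place pivot at 3: [28, 32, 34, 63, 70]

Partitioned: [28, 32, 34, 63, 70]
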